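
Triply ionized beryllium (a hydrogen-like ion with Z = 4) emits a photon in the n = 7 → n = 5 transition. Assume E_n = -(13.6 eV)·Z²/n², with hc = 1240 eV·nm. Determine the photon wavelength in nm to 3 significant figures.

For Z = 4 the level energies scale as Z², so the effective Rydberg energy is 13.6 × 16 = 217.6 eV.
ΔE = 217.6 × (1/5² − 1/7²) = 217.6 × 0.01959 = 4.263 eV.
λ = hc/ΔE = 1240 / 4.263 = 291 nm.

291 nm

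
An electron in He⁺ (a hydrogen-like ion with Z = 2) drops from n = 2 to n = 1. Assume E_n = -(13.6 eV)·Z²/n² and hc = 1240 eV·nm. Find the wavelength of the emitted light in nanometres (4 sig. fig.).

For Z = 2 the level energies scale as Z², so the effective Rydberg energy is 13.6 × 4 = 54.40 eV.
ΔE = 54.40 × (1/1² − 1/2²) = 54.40 × 0.7500 = 40.80 eV.
λ = hc/ΔE = 1240 / 40.80 = 30.39 nm.

30.39 nm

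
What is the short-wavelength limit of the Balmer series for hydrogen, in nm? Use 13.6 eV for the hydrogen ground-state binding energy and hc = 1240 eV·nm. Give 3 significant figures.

365 nm

The Balmer series has lower level n_f = 2; the series limit corresponds to n_i → ∞.
ΔE_max = 13.6 × 1 / 2² = 3.400 eV.
λ_min = 1240 / 3.400 = 365 nm.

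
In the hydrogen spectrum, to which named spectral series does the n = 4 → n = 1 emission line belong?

Lyman

The series is set by the lower level: n_f = 1 is the Lyman series.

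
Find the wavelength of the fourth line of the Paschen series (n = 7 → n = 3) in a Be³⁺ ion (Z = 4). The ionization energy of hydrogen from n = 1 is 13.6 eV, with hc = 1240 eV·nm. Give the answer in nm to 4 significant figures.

The Paschen series terminates on n_f = 3; the fourth line has n_i = 3+4 = 7.
ΔE = 217.6 × (1/3² − 1/7²) = 19.74 eV.
λ = 1240 / 19.74 = 62.83 nm.

62.83 nm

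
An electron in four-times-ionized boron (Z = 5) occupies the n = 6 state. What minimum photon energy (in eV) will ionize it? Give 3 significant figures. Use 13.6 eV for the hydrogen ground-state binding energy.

9.44 eV

E_n = −13.6 Z²/n² = −340.0/n² eV for Z = 5.
E_6 = −340.0/36 = −9.44 eV, so ionization (to E = 0) requires 9.44 eV.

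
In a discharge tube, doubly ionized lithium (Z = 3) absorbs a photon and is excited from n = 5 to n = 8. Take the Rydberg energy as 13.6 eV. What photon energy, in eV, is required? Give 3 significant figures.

2.98 eV

The Bohr energies scale as Z², so for Z = 3: E_n = −122.4/n² eV.
E_8 = −122.4/64 = −1.913 eV and E_5 = −122.4/25 = −4.896 eV.
The photon energy is |E_8 − E_5| = 2.98 eV.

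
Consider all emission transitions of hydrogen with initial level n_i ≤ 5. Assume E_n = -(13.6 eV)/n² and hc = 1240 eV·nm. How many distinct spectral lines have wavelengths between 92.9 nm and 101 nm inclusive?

2

Enumerate all n_i → n_f pairs with 1 ≤ n_f < n_i ≤ 5 and compute λ = 1240 / [13.6·1·(1/n_f² − 1/n_i²)].
Lines falling in [92.9, 101] nm: 5→1 (94.98 nm), 4→1 (97.25 nm).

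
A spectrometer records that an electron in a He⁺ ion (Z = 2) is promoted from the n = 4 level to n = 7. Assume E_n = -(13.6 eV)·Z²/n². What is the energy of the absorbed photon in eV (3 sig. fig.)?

The Bohr energies scale as Z², so for Z = 2: E_n = −54.40/n² eV.
E_7 = −54.40/49 = −1.110 eV and E_4 = −54.40/16 = −3.400 eV.
The photon energy is |E_7 − E_4| = 2.29 eV.

2.29 eV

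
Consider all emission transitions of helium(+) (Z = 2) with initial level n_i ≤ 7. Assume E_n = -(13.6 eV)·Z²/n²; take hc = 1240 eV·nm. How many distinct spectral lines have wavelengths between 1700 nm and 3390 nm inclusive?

2

Enumerate all n_i → n_f pairs with 1 ≤ n_f < n_i ≤ 7 and compute λ = 1240 / [13.6·4·(1/n_f² − 1/n_i²)].
Lines falling in [1700, 3390] nm: 6→5 (1865 nm), 7→6 (3093 nm).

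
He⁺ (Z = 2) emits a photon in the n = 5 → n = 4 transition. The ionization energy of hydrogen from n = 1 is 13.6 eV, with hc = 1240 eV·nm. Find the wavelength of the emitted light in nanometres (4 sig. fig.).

1013 nm

For Z = 2 the level energies scale as Z², so the effective Rydberg energy is 13.6 × 4 = 54.40 eV.
ΔE = 54.40 × (1/4² − 1/5²) = 54.40 × 0.02250 = 1.224 eV.
λ = hc/ΔE = 1240 / 1.224 = 1013 nm.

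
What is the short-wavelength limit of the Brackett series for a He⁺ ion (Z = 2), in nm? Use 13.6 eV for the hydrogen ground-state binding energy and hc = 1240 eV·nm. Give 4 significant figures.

The Brackett series has lower level n_f = 4; the series limit corresponds to n_i → ∞.
ΔE_max = 13.6 × 4 / 4² = 3.400 eV.
λ_min = 1240 / 3.400 = 364.7 nm.

364.7 nm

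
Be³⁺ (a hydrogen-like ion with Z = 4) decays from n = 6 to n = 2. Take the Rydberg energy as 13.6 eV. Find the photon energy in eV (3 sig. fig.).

The Bohr energies scale as Z², so for Z = 4: E_n = −217.6/n² eV.
E_6 = −217.6/36 = −6.044 eV and E_2 = −217.6/4 = −54.40 eV.
The photon energy is |E_6 − E_2| = 48.4 eV.

48.4 eV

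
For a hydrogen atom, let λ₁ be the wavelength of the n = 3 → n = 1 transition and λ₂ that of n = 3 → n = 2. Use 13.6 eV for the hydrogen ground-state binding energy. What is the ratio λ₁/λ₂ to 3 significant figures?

0.156

λ ∝ 1/ΔE ∝ 1/(1/n_f² − 1/n_i²), and the Z² and hc factors cancel in the ratio.
λ₁/λ₂ = (1/2² − 1/3²)/(1/1² − 1/3²) = 0.1389/0.8889 = 0.156.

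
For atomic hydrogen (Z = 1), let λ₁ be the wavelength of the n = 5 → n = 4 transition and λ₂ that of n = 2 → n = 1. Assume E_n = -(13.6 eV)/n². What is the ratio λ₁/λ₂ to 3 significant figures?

λ ∝ 1/ΔE ∝ 1/(1/n_f² − 1/n_i²), and the Z² and hc factors cancel in the ratio.
λ₁/λ₂ = (1/1² − 1/2²)/(1/4² − 1/5²) = 0.7500/0.02250 = 33.3.

33.3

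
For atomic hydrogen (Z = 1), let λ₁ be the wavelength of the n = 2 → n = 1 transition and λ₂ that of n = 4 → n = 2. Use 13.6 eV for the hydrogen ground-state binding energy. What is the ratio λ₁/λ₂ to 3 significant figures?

0.250

λ ∝ 1/ΔE ∝ 1/(1/n_f² − 1/n_i²), and the Z² and hc factors cancel in the ratio.
λ₁/λ₂ = (1/2² − 1/4²)/(1/1² − 1/2²) = 0.1875/0.7500 = 0.250.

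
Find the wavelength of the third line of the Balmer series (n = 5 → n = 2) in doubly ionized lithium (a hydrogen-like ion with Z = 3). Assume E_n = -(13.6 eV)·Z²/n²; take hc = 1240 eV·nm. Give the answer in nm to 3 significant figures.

48.2 nm

The Balmer series terminates on n_f = 2; the third line has n_i = 2+3 = 5.
ΔE = 122.4 × (1/2² − 1/5²) = 25.70 eV.
λ = 1240 / 25.70 = 48.2 nm.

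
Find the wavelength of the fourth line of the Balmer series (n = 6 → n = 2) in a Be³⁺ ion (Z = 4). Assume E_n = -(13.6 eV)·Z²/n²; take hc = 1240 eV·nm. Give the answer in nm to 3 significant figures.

The Balmer series terminates on n_f = 2; the fourth line has n_i = 2+4 = 6.
ΔE = 217.6 × (1/2² − 1/6²) = 48.36 eV.
λ = 1240 / 48.36 = 25.6 nm.

25.6 nm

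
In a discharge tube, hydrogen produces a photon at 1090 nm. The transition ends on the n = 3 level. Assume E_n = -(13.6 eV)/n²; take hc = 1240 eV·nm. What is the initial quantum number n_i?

The photon energy is ΔE = hc/λ = 1240 / 1090 = 1.138 eV.
With Z = 1, ΔE = 13.60 × (1/n_f² − 1/n_i²), so 1/n_f² − 1/n_i² = 0.08365.
With n_f = 3: 1/n_i² = 1/9 − 0.08365 = 0.02746, so n_i ≈ 6.03.

n_i = 6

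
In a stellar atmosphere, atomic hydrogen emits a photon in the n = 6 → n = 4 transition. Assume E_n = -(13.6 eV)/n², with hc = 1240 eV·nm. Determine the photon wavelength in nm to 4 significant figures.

2626 nm

ΔE = 13.60 × (1/4² − 1/6²) = 13.60 × 0.03472 = 0.4722 eV.
λ = hc/ΔE = 1240 / 0.4722 = 2626 nm.
This line belongs to the Brackett series.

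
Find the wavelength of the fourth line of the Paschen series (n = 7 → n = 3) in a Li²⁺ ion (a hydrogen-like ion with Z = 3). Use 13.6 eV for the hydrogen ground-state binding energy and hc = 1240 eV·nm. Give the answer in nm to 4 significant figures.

111.7 nm

The Paschen series terminates on n_f = 3; the fourth line has n_i = 3+4 = 7.
ΔE = 122.4 × (1/3² − 1/7²) = 11.10 eV.
λ = 1240 / 11.10 = 111.7 nm.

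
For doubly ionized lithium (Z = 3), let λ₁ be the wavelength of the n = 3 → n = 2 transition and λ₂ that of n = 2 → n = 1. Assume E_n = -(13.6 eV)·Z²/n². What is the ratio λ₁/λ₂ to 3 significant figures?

5.40

λ ∝ 1/ΔE ∝ 1/(1/n_f² − 1/n_i²), and the Z² and hc factors cancel in the ratio.
λ₁/λ₂ = (1/1² − 1/2²)/(1/2² − 1/3²) = 0.7500/0.1389 = 5.40.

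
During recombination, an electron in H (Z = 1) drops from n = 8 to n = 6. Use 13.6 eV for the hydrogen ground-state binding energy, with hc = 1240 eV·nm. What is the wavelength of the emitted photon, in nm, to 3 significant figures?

ΔE = 13.60 × (1/6² − 1/8²) = 13.60 × 0.01215 = 0.1653 eV.
λ = hc/ΔE = 1240 / 0.1653 = 7500 nm.

7500 nm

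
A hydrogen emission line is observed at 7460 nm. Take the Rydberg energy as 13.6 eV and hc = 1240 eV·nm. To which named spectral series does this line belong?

Pfund

ΔE = 1240/7460 = 0.1662 eV.
This matches 13.6 × (1/5² − 1/6²), so n_f = 5: the Pfund series.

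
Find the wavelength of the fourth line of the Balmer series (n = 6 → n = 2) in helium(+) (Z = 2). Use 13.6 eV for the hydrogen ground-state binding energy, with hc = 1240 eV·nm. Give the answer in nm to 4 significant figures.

102.6 nm

The Balmer series terminates on n_f = 2; the fourth line has n_i = 2+4 = 6.
ΔE = 54.40 × (1/2² − 1/6²) = 12.09 eV.
λ = 1240 / 12.09 = 102.6 nm.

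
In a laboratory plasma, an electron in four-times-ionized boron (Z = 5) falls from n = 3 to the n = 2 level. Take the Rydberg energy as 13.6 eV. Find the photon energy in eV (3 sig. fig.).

47.2 eV

The Bohr energies scale as Z², so for Z = 5: E_n = −340.0/n² eV.
E_3 = −340.0/9 = −37.78 eV and E_2 = −340.0/4 = −85.00 eV.
The photon energy is |E_3 − E_2| = 47.2 eV.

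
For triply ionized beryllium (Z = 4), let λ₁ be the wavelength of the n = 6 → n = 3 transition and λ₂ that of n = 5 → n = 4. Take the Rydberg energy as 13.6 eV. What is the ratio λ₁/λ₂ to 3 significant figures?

λ ∝ 1/ΔE ∝ 1/(1/n_f² − 1/n_i²), and the Z² and hc factors cancel in the ratio.
λ₁/λ₂ = (1/4² − 1/5²)/(1/3² − 1/6²) = 0.02250/0.08333 = 0.270.

0.270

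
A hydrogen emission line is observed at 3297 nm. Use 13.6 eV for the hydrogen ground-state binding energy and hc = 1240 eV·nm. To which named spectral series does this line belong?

ΔE = 1240/3297 = 0.3761 eV.
This matches 13.6 × (1/5² − 1/9²), so n_f = 5: the Pfund series.

Pfund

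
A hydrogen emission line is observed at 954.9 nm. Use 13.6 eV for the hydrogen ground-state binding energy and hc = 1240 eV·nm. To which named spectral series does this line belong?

ΔE = 1240/954.9 = 1.299 eV.
This matches 13.6 × (1/3² − 1/8²), so n_f = 3: the Paschen series.

Paschen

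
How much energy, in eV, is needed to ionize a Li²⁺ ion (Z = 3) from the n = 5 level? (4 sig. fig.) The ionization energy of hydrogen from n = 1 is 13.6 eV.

4.896 eV

E_n = −13.6 Z²/n² = −122.4/n² eV for Z = 3.
E_5 = −122.4/25 = −4.896 eV, so ionization (to E = 0) requires 4.896 eV.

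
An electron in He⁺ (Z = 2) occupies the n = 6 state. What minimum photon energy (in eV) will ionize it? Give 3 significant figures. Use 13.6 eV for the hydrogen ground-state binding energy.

E_n = −13.6 Z²/n² = −54.40/n² eV for Z = 2.
E_6 = −54.40/36 = −1.51 eV, so ionization (to E = 0) requires 1.51 eV.

1.51 eV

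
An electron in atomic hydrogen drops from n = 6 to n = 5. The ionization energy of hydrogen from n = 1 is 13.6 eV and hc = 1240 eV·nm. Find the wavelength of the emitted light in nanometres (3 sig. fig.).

7460 nm

ΔE = 13.60 × (1/5² − 1/6²) = 13.60 × 0.01222 = 0.1662 eV.
λ = hc/ΔE = 1240 / 0.1662 = 7460 nm.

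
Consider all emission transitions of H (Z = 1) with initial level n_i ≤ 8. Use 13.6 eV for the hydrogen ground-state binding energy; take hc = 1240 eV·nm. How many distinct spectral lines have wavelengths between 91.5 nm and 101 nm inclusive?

5

Enumerate all n_i → n_f pairs with 1 ≤ n_f < n_i ≤ 8 and compute λ = 1240 / [13.6·1·(1/n_f² − 1/n_i²)].
Lines falling in [91.5, 101] nm: 8→1 (92.62 nm), 7→1 (93.08 nm), 6→1 (93.78 nm), 5→1 (94.98 nm), 4→1 (97.25 nm).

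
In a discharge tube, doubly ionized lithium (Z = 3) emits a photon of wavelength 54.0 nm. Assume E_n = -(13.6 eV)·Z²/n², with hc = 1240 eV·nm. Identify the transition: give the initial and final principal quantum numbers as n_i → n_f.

The photon energy is ΔE = hc/λ = 1240 / 54.0 = 22.96 eV.
With Z = 3, ΔE = 122.4 × (1/n_f² − 1/n_i²), so 1/n_f² − 1/n_i² = 0.1876.
Trying n_f = 2 gives 1/n_i² = 0.06239, i.e. n_i ≈ 4; this pair matches.

n_i = 4, n_f = 2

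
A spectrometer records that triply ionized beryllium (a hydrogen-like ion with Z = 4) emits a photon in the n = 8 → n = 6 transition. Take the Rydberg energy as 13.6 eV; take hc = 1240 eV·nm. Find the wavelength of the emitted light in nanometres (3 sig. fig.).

For Z = 4 the level energies scale as Z², so the effective Rydberg energy is 13.6 × 16 = 217.6 eV.
ΔE = 217.6 × (1/6² − 1/8²) = 217.6 × 0.01215 = 2.644 eV.
λ = hc/ΔE = 1240 / 2.644 = 469 nm.

469 nm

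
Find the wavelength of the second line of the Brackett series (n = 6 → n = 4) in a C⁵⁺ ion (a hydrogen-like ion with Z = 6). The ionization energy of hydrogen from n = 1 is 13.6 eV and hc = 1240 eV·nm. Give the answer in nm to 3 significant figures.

72.9 nm

The Brackett series terminates on n_f = 4; the second line has n_i = 4+2 = 6.
ΔE = 489.6 × (1/4² − 1/6²) = 17.00 eV.
λ = 1240 / 17.00 = 72.9 nm.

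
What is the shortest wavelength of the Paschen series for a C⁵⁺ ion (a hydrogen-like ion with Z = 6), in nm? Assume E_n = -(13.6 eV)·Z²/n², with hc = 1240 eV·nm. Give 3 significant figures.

The Paschen series has lower level n_f = 3; the series limit corresponds to n_i → ∞.
ΔE_max = 13.6 × 36 / 3² = 54.40 eV.
λ_min = 1240 / 54.40 = 22.8 nm.

22.8 nm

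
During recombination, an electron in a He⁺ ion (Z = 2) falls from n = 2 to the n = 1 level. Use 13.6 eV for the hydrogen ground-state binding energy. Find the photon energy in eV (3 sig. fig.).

40.8 eV

The Bohr energies scale as Z², so for Z = 2: E_n = −54.40/n² eV.
E_2 = −54.40/4 = −13.60 eV and E_1 = −54.40/1 = −54.40 eV.
The photon energy is |E_2 − E_1| = 40.8 eV.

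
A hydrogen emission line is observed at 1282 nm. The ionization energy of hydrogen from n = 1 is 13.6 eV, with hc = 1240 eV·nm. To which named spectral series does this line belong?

Paschen

ΔE = 1240/1282 = 0.9672 eV.
This matches 13.6 × (1/3² − 1/5²), so n_f = 3: the Paschen series.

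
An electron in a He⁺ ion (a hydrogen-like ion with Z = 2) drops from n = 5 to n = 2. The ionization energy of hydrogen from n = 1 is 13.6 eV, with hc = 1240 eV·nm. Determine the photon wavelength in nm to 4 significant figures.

108.5 nm

For Z = 2 the level energies scale as Z², so the effective Rydberg energy is 13.6 × 4 = 54.40 eV.
ΔE = 54.40 × (1/2² − 1/5²) = 54.40 × 0.2100 = 11.42 eV.
λ = hc/ΔE = 1240 / 11.42 = 108.5 nm.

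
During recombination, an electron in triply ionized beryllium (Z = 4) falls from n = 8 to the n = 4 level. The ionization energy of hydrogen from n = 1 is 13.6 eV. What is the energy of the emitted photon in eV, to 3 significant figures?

10.2 eV

The Bohr energies scale as Z², so for Z = 4: E_n = −217.6/n² eV.
E_8 = −217.6/64 = −3.400 eV and E_4 = −217.6/16 = −13.60 eV.
The photon energy is |E_8 − E_4| = 10.2 eV.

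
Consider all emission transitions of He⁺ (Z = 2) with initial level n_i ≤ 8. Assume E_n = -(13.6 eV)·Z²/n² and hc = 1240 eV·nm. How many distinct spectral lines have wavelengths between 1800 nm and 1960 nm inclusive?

2

Enumerate all n_i → n_f pairs with 1 ≤ n_f < n_i ≤ 8 and compute λ = 1240 / [13.6·4·(1/n_f² − 1/n_i²)].
Lines falling in [1800, 1960] nm: 6→5 (1865 nm), 8→6 (1876 nm).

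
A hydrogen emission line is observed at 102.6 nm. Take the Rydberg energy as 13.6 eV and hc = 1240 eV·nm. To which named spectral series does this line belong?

Lyman

ΔE = 1240/102.6 = 12.09 eV.
This matches 13.6 × (1/1² − 1/3²), so n_f = 1: the Lyman series.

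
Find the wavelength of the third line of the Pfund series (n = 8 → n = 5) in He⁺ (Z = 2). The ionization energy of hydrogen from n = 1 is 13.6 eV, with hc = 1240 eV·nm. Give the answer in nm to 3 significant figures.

935 nm

The Pfund series terminates on n_f = 5; the third line has n_i = 5+3 = 8.
ΔE = 54.40 × (1/5² − 1/8²) = 1.326 eV.
λ = 1240 / 1.326 = 935 nm.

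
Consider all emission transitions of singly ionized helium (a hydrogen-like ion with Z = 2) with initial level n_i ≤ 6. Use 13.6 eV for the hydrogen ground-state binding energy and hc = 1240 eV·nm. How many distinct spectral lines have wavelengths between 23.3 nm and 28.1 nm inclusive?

Enumerate all n_i → n_f pairs with 1 ≤ n_f < n_i ≤ 6 and compute λ = 1240 / [13.6·4·(1/n_f² − 1/n_i²)].
Lines falling in [23.3, 28.1] nm: 6→1 (23.45 nm), 5→1 (23.74 nm), 4→1 (24.31 nm), 3→1 (25.64 nm).

4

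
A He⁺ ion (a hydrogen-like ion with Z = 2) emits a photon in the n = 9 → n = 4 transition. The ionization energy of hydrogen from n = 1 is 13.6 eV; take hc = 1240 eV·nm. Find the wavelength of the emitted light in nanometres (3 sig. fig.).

454 nm

For Z = 2 the level energies scale as Z², so the effective Rydberg energy is 13.6 × 4 = 54.40 eV.
ΔE = 54.40 × (1/4² − 1/9²) = 54.40 × 0.05015 = 2.728 eV.
λ = hc/ΔE = 1240 / 2.728 = 454 nm.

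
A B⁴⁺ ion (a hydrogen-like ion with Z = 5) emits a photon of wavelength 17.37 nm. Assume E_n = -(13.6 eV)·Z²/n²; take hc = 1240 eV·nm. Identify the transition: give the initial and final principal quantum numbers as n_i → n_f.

n_i = 5, n_f = 2

The photon energy is ΔE = hc/λ = 1240 / 17.37 = 71.39 eV.
With Z = 5, ΔE = 340.0 × (1/n_f² − 1/n_i²), so 1/n_f² − 1/n_i² = 0.2100.
Trying n_f = 2 gives 1/n_i² = 0.04004, i.e. n_i ≈ 5; this pair matches.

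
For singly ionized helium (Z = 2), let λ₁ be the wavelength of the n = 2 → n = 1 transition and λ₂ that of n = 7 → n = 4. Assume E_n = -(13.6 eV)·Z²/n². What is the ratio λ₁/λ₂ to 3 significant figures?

λ ∝ 1/ΔE ∝ 1/(1/n_f² − 1/n_i²), and the Z² and hc factors cancel in the ratio.
λ₁/λ₂ = (1/4² − 1/7²)/(1/1² − 1/2²) = 0.04209/0.7500 = 0.0561.

0.0561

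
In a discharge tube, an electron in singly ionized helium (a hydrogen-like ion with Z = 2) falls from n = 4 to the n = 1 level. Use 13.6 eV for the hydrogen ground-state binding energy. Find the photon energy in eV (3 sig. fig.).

51.0 eV

The Bohr energies scale as Z², so for Z = 2: E_n = −54.40/n² eV.
E_4 = −54.40/16 = −3.400 eV and E_1 = −54.40/1 = −54.40 eV.
The photon energy is |E_4 − E_1| = 51.0 eV.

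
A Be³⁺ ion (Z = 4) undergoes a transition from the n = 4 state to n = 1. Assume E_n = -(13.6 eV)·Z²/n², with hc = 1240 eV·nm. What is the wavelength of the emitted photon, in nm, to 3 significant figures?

6.08 nm

For Z = 4 the level energies scale as Z², so the effective Rydberg energy is 13.6 × 16 = 217.6 eV.
ΔE = 217.6 × (1/1² − 1/4²) = 217.6 × 0.9375 = 204.0 eV.
λ = hc/ΔE = 1240 / 204.0 = 6.08 nm.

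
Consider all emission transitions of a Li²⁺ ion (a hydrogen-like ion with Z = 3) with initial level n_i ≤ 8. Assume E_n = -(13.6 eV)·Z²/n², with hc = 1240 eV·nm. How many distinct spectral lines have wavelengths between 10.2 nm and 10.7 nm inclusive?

4

Enumerate all n_i → n_f pairs with 1 ≤ n_f < n_i ≤ 8 and compute λ = 1240 / [13.6·9·(1/n_f² − 1/n_i²)].
Lines falling in [10.2, 10.7] nm: 8→1 (10.29 nm), 7→1 (10.34 nm), 6→1 (10.42 nm), 5→1 (10.55 nm).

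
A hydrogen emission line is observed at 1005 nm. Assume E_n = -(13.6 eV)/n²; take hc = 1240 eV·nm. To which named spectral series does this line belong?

ΔE = 1240/1005 = 1.234 eV.
This matches 13.6 × (1/3² − 1/7²), so n_f = 3: the Paschen series.

Paschen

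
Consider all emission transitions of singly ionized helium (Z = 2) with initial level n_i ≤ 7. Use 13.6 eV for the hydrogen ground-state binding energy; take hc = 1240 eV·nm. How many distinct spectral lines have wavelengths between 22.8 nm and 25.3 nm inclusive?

4

Enumerate all n_i → n_f pairs with 1 ≤ n_f < n_i ≤ 7 and compute λ = 1240 / [13.6·4·(1/n_f² − 1/n_i²)].
Lines falling in [22.8, 25.3] nm: 7→1 (23.27 nm), 6→1 (23.45 nm), 5→1 (23.74 nm), 4→1 (24.31 nm).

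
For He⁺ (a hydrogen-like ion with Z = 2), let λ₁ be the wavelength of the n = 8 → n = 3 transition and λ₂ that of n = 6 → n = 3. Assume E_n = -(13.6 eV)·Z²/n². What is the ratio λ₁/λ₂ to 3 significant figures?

0.873

λ ∝ 1/ΔE ∝ 1/(1/n_f² − 1/n_i²), and the Z² and hc factors cancel in the ratio.
λ₁/λ₂ = (1/3² − 1/6²)/(1/3² − 1/8²) = 0.08333/0.09549 = 0.873.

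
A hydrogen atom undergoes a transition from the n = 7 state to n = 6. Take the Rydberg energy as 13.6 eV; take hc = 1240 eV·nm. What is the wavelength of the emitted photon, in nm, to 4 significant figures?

ΔE = 13.60 × (1/6² − 1/7²) = 13.60 × 0.007370 = 0.1002 eV.
λ = hc/ΔE = 1240 / 0.1002 = 12370 nm.

12370 nm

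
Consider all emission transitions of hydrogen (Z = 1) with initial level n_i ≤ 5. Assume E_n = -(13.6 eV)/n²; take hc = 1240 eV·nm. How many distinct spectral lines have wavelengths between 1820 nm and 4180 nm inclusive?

2

Enumerate all n_i → n_f pairs with 1 ≤ n_f < n_i ≤ 5 and compute λ = 1240 / [13.6·1·(1/n_f² − 1/n_i²)].
Lines falling in [1820, 4180] nm: 4→3 (1876 nm), 5→4 (4052 nm).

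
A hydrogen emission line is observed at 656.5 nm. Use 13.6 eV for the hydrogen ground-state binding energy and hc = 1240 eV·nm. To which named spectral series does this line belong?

ΔE = 1240/656.5 = 1.889 eV.
This matches 13.6 × (1/2² − 1/3²), so n_f = 2: the Balmer series.

Balmer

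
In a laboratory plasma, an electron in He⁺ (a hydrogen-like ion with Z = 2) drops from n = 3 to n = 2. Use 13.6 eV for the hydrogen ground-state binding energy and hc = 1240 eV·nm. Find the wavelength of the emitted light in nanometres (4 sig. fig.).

For Z = 2 the level energies scale as Z², so the effective Rydberg energy is 13.6 × 4 = 54.40 eV.
ΔE = 54.40 × (1/2² − 1/3²) = 54.40 × 0.1389 = 7.556 eV.
λ = hc/ΔE = 1240 / 7.556 = 164.1 nm.

164.1 nm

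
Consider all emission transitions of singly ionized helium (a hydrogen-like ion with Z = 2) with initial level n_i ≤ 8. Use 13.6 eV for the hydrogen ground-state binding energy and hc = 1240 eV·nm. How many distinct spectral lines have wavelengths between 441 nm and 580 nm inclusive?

3

Enumerate all n_i → n_f pairs with 1 ≤ n_f < n_i ≤ 8 and compute λ = 1240 / [13.6·4·(1/n_f² − 1/n_i²)].
Lines falling in [441, 580] nm: 4→3 (468.9 nm), 8→4 (486.3 nm), 7→4 (541.5 nm).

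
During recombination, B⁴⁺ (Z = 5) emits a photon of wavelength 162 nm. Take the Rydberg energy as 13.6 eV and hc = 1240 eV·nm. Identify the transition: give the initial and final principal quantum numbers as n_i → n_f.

The photon energy is ΔE = hc/λ = 1240 / 162 = 7.654 eV.
With Z = 5, ΔE = 340.0 × (1/n_f² − 1/n_i²), so 1/n_f² − 1/n_i² = 0.02251.
Trying n_f = 4 gives 1/n_i² = 0.03999, i.e. n_i ≈ 5; this pair matches.

n_i = 5, n_f = 4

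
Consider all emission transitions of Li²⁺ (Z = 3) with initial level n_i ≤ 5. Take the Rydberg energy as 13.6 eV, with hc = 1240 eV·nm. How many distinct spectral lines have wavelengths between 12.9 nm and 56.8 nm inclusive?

Enumerate all n_i → n_f pairs with 1 ≤ n_f < n_i ≤ 5 and compute λ = 1240 / [13.6·9·(1/n_f² − 1/n_i²)].
Lines falling in [12.9, 56.8] nm: 2→1 (13.51 nm), 5→2 (48.24 nm), 4→2 (54.03 nm).

3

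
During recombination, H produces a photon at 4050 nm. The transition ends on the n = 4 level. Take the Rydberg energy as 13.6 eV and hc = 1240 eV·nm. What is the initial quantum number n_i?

n_i = 5

The photon energy is ΔE = hc/λ = 1240 / 4050 = 0.3062 eV.
With Z = 1, ΔE = 13.60 × (1/n_f² − 1/n_i²), so 1/n_f² − 1/n_i² = 0.02251.
With n_f = 4: 1/n_i² = 1/16 − 0.02251 = 0.03999, so n_i ≈ 5.00.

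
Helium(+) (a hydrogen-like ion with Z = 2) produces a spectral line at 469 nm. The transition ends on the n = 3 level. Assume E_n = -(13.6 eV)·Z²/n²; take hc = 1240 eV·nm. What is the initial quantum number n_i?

n_i = 4

The photon energy is ΔE = hc/λ = 1240 / 469 = 2.644 eV.
With Z = 2, ΔE = 54.40 × (1/n_f² − 1/n_i²), so 1/n_f² − 1/n_i² = 0.04860.
With n_f = 3: 1/n_i² = 1/9 − 0.04860 = 0.06251, so n_i ≈ 4.00.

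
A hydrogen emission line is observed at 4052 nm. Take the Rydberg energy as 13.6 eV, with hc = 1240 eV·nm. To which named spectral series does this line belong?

Brackett

ΔE = 1240/4052 = 0.3060 eV.
This matches 13.6 × (1/4² − 1/5²), so n_f = 4: the Brackett series.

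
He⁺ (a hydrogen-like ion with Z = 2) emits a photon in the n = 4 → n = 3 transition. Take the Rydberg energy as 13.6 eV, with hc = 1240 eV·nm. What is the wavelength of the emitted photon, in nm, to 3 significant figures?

For Z = 2 the level energies scale as Z², so the effective Rydberg energy is 13.6 × 4 = 54.40 eV.
ΔE = 54.40 × (1/3² − 1/4²) = 54.40 × 0.04861 = 2.644 eV.
λ = hc/ΔE = 1240 / 2.644 = 469 nm.

469 nm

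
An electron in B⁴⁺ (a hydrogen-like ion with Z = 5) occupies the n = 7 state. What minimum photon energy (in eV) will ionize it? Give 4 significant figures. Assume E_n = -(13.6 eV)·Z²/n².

E_n = −13.6 Z²/n² = −340.0/n² eV for Z = 5.
E_7 = −340.0/49 = −6.939 eV, so ionization (to E = 0) requires 6.939 eV.

6.939 eV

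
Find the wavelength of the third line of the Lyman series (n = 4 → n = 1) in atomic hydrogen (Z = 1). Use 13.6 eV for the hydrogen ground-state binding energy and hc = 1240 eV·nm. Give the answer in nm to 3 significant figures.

97.3 nm

The Lyman series terminates on n_f = 1; the third line has n_i = 1+3 = 4.
ΔE = 13.60 × (1/1² − 1/4²) = 12.75 eV.
λ = 1240 / 12.75 = 97.3 nm.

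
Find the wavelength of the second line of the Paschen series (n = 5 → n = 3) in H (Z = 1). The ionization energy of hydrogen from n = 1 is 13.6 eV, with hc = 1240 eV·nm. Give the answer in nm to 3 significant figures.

The Paschen series terminates on n_f = 3; the second line has n_i = 3+2 = 5.
ΔE = 13.60 × (1/3² − 1/5²) = 0.9671 eV.
λ = 1240 / 0.9671 = 1280 nm.

1280 nm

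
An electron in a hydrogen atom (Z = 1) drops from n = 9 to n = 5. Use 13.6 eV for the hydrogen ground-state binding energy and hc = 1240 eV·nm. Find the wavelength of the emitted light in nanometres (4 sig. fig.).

3297 nm

ΔE = 13.60 × (1/5² − 1/9²) = 13.60 × 0.02765 = 0.3761 eV.
λ = hc/ΔE = 1240 / 0.3761 = 3297 nm.
This line belongs to the Pfund series.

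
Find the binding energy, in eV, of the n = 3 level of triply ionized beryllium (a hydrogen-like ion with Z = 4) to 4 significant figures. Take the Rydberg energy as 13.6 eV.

24.18 eV

E_n = −13.6 Z²/n² = −217.6/n² eV for Z = 4.
E_3 = −217.6/9 = −24.18 eV, so ionization (to E = 0) requires 24.18 eV.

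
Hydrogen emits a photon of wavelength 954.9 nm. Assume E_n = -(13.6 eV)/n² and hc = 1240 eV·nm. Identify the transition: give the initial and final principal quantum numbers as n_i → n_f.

n_i = 8, n_f = 3

The photon energy is ΔE = hc/λ = 1240 / 954.9 = 1.299 eV.
With Z = 1, ΔE = 13.60 × (1/n_f² − 1/n_i²), so 1/n_f² − 1/n_i² = 0.09548.
Trying n_f = 3 gives 1/n_i² = 0.01563, i.e. n_i ≈ 8; this pair matches.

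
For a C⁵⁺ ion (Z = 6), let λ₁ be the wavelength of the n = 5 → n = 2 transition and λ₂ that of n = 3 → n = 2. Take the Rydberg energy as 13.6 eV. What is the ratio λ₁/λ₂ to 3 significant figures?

λ ∝ 1/ΔE ∝ 1/(1/n_f² − 1/n_i²), and the Z² and hc factors cancel in the ratio.
λ₁/λ₂ = (1/2² − 1/3²)/(1/2² − 1/5²) = 0.1389/0.2100 = 0.661.

0.661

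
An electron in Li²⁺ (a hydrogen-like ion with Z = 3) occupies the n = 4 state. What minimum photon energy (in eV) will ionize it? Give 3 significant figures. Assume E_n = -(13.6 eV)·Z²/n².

7.65 eV

E_n = −13.6 Z²/n² = −122.4/n² eV for Z = 3.
E_4 = −122.4/16 = −7.65 eV, so ionization (to E = 0) requires 7.65 eV.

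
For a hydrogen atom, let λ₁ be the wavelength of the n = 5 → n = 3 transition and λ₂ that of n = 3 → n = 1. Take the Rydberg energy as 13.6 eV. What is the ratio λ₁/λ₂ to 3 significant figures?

λ ∝ 1/ΔE ∝ 1/(1/n_f² − 1/n_i²), and the Z² and hc factors cancel in the ratio.
λ₁/λ₂ = (1/1² − 1/3²)/(1/3² − 1/5²) = 0.8889/0.07111 = 12.5.

12.5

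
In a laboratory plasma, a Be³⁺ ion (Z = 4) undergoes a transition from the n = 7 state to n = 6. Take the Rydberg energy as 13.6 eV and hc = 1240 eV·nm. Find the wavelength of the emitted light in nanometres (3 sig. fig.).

For Z = 4 the level energies scale as Z², so the effective Rydberg energy is 13.6 × 16 = 217.6 eV.
ΔE = 217.6 × (1/6² − 1/7²) = 217.6 × 0.007370 = 1.604 eV.
λ = hc/ΔE = 1240 / 1.604 = 773 nm.

773 nm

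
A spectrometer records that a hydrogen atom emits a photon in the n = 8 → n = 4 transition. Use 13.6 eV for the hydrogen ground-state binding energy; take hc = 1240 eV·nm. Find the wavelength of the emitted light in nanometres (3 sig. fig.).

1950 nm

ΔE = 13.60 × (1/4² − 1/8²) = 13.60 × 0.04688 = 0.6375 eV.
λ = hc/ΔE = 1240 / 0.6375 = 1950 nm.
This line belongs to the Brackett series.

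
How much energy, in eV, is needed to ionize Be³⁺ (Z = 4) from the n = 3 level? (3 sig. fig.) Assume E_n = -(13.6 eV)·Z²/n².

24.2 eV

E_n = −13.6 Z²/n² = −217.6/n² eV for Z = 4.
E_3 = −217.6/9 = −24.2 eV, so ionization (to E = 0) requires 24.2 eV.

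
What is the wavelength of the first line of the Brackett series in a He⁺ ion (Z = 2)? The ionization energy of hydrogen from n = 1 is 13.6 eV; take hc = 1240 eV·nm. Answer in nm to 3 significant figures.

1010 nm

The Brackett series terminates on n_f = 4; the first line has n_i = 4+1 = 5.
ΔE = 54.40 × (1/4² − 1/5²) = 1.224 eV.
λ = 1240 / 1.224 = 1010 nm.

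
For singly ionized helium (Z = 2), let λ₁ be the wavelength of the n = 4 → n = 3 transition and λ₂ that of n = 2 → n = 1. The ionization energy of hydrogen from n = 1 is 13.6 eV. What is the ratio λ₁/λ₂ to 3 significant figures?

15.4

λ ∝ 1/ΔE ∝ 1/(1/n_f² − 1/n_i²), and the Z² and hc factors cancel in the ratio.
λ₁/λ₂ = (1/1² − 1/2²)/(1/3² − 1/4²) = 0.7500/0.04861 = 15.4.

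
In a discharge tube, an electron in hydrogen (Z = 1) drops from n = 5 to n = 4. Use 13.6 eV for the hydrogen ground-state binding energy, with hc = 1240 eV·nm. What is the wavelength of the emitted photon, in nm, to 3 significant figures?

ΔE = 13.60 × (1/4² − 1/5²) = 13.60 × 0.02250 = 0.3060 eV.
λ = hc/ΔE = 1240 / 0.3060 = 4050 nm.

4050 nm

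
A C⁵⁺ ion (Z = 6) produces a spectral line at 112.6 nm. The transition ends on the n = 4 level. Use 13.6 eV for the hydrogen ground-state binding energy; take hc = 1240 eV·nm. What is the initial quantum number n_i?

The photon energy is ΔE = hc/λ = 1240 / 112.6 = 11.01 eV.
With Z = 6, ΔE = 489.6 × (1/n_f² − 1/n_i²), so 1/n_f² − 1/n_i² = 0.02249.
With n_f = 4: 1/n_i² = 1/16 − 0.02249 = 0.04001, so n_i ≈ 5.00.

n_i = 5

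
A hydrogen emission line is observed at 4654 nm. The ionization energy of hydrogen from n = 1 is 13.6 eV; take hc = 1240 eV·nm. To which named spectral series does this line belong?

ΔE = 1240/4654 = 0.2664 eV.
This matches 13.6 × (1/5² − 1/7²), so n_f = 5: the Pfund series.

Pfund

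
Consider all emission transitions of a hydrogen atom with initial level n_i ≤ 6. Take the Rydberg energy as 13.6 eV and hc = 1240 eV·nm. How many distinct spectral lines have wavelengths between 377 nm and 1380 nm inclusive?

6

Enumerate all n_i → n_f pairs with 1 ≤ n_f < n_i ≤ 6 and compute λ = 1240 / [13.6·1·(1/n_f² − 1/n_i²)].
Lines falling in [377, 1380] nm: 6→2 (410.3 nm), 5→2 (434.2 nm), 4→2 (486.3 nm), 3→2 (656.5 nm), 6→3 (1094 nm), 5→3 (1282 nm).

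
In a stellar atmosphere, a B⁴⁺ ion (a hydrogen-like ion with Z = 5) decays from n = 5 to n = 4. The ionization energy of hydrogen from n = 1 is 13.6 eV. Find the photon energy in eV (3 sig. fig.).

7.65 eV

The Bohr energies scale as Z², so for Z = 5: E_n = −340.0/n² eV.
E_5 = −340.0/25 = −13.60 eV and E_4 = −340.0/16 = −21.25 eV.
The photon energy is |E_5 − E_4| = 7.65 eV.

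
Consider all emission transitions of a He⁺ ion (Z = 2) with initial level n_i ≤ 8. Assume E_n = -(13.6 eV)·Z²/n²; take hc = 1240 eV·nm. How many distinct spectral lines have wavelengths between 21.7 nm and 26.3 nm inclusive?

Enumerate all n_i → n_f pairs with 1 ≤ n_f < n_i ≤ 8 and compute λ = 1240 / [13.6·4·(1/n_f² − 1/n_i²)].
Lines falling in [21.7, 26.3] nm: 8→1 (23.16 nm), 7→1 (23.27 nm), 6→1 (23.45 nm), 5→1 (23.74 nm), 4→1 (24.31 nm), 3→1 (25.64 nm).

6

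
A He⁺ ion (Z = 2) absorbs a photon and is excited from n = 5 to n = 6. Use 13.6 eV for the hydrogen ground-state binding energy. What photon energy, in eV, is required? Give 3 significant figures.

The Bohr energies scale as Z², so for Z = 2: E_n = −54.40/n² eV.
E_6 = −54.40/36 = −1.511 eV and E_5 = −54.40/25 = −2.176 eV.
The photon energy is |E_6 − E_5| = 0.665 eV.

0.665 eV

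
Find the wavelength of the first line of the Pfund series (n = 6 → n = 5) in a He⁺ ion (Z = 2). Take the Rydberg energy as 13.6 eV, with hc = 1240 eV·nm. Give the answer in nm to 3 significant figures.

1860 nm

The Pfund series terminates on n_f = 5; the first line has n_i = 5+1 = 6.
ΔE = 54.40 × (1/5² − 1/6²) = 0.6649 eV.
λ = 1240 / 0.6649 = 1860 nm.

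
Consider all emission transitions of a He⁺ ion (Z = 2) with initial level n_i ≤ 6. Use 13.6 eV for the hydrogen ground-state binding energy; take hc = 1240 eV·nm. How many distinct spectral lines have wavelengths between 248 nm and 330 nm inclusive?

2

Enumerate all n_i → n_f pairs with 1 ≤ n_f < n_i ≤ 6 and compute λ = 1240 / [13.6·4·(1/n_f² − 1/n_i²)].
Lines falling in [248, 330] nm: 6→3 (273.5 nm), 5→3 (320.5 nm).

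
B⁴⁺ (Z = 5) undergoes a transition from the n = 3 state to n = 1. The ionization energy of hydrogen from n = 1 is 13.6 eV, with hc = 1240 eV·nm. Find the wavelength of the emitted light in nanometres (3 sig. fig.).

4.10 nm

For Z = 5 the level energies scale as Z², so the effective Rydberg energy is 13.6 × 25 = 340.0 eV.
ΔE = 340.0 × (1/1² − 1/3²) = 340.0 × 0.8889 = 302.2 eV.
λ = hc/ΔE = 1240 / 302.2 = 4.10 nm.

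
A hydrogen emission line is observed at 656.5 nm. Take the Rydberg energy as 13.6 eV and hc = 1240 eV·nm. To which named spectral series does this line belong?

ΔE = 1240/656.5 = 1.889 eV.
This matches 13.6 × (1/2² − 1/3²), so n_f = 2: the Balmer series.

Balmer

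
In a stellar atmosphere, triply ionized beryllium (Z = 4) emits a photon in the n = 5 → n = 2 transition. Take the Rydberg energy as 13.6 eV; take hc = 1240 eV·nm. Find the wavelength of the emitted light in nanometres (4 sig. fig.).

27.14 nm

For Z = 4 the level energies scale as Z², so the effective Rydberg energy is 13.6 × 16 = 217.6 eV.
ΔE = 217.6 × (1/2² − 1/5²) = 217.6 × 0.2100 = 45.70 eV.
λ = hc/ΔE = 1240 / 45.70 = 27.14 nm.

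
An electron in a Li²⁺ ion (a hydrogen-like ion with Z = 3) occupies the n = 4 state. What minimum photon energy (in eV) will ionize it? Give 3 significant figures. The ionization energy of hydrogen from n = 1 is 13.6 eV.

7.65 eV

E_n = −13.6 Z²/n² = −122.4/n² eV for Z = 3.
E_4 = −122.4/16 = −7.65 eV, so ionization (to E = 0) requires 7.65 eV.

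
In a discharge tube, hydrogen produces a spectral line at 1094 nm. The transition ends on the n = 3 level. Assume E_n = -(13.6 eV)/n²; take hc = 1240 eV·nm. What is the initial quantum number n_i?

n_i = 6

The photon energy is ΔE = hc/λ = 1240 / 1094 = 1.133 eV.
With Z = 1, ΔE = 13.60 × (1/n_f² − 1/n_i²), so 1/n_f² − 1/n_i² = 0.08334.
With n_f = 3: 1/n_i² = 1/9 − 0.08334 = 0.02777, so n_i ≈ 6.00.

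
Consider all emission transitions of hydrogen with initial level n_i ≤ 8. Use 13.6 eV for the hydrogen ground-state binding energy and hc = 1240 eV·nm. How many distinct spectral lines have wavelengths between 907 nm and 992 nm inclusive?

Enumerate all n_i → n_f pairs with 1 ≤ n_f < n_i ≤ 8 and compute λ = 1240 / [13.6·1·(1/n_f² − 1/n_i²)].
Lines falling in [907, 992] nm: 8→3 (954.9 nm).

1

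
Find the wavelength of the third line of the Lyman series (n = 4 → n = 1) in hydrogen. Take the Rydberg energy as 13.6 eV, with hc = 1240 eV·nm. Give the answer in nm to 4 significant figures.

The Lyman series terminates on n_f = 1; the third line has n_i = 1+3 = 4.
ΔE = 13.60 × (1/1² − 1/4²) = 12.75 eV.
λ = 1240 / 12.75 = 97.25 nm.

97.25 nm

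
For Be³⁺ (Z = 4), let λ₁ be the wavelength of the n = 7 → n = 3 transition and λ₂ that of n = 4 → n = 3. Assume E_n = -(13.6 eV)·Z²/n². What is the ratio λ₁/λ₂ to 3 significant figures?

0.536

λ ∝ 1/ΔE ∝ 1/(1/n_f² − 1/n_i²), and the Z² and hc factors cancel in the ratio.
λ₁/λ₂ = (1/3² − 1/4²)/(1/3² − 1/7²) = 0.04861/0.09070 = 0.536.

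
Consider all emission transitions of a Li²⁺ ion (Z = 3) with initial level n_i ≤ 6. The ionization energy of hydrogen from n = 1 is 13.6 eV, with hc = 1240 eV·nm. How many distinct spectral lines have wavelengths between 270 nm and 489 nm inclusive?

2

Enumerate all n_i → n_f pairs with 1 ≤ n_f < n_i ≤ 6 and compute λ = 1240 / [13.6·9·(1/n_f² − 1/n_i²)].
Lines falling in [270, 489] nm: 6→4 (291.8 nm), 5→4 (450.3 nm).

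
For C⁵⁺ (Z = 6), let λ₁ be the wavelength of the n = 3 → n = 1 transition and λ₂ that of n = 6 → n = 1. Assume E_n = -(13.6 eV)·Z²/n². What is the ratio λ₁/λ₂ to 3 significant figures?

1.09

λ ∝ 1/ΔE ∝ 1/(1/n_f² − 1/n_i²), and the Z² and hc factors cancel in the ratio.
λ₁/λ₂ = (1/1² − 1/6²)/(1/1² − 1/3²) = 0.9722/0.8889 = 1.09.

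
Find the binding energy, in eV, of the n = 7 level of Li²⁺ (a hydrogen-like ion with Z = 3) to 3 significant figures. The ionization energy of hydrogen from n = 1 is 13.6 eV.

E_n = −13.6 Z²/n² = −122.4/n² eV for Z = 3.
E_7 = −122.4/49 = −2.50 eV, so ionization (to E = 0) requires 2.50 eV.

2.50 eV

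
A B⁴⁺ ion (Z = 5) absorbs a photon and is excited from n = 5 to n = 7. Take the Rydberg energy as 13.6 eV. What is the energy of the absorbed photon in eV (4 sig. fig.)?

The Bohr energies scale as Z², so for Z = 5: E_n = −340.0/n² eV.
E_7 = −340.0/49 = −6.939 eV and E_5 = −340.0/25 = −13.60 eV.
The photon energy is |E_7 − E_5| = 6.661 eV.

6.661 eV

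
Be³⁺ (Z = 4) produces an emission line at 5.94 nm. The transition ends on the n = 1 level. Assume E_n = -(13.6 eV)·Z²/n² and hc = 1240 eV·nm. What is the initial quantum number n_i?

The photon energy is ΔE = hc/λ = 1240 / 5.94 = 208.8 eV.
With Z = 4, ΔE = 217.6 × (1/n_f² − 1/n_i²), so 1/n_f² − 1/n_i² = 0.9593.
With n_f = 1: 1/n_i² = 1/1 − 0.9593 = 0.04065, so n_i ≈ 4.96.

n_i = 5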